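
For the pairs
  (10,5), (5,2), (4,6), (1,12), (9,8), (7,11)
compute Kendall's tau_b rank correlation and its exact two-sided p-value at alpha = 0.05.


Step 1: Enumerate the 15 unordered pairs (i,j) with i<j and classify each by sign(x_j-x_i) * sign(y_j-y_i).
  (1,2):dx=-5,dy=-3->C; (1,3):dx=-6,dy=+1->D; (1,4):dx=-9,dy=+7->D; (1,5):dx=-1,dy=+3->D
  (1,6):dx=-3,dy=+6->D; (2,3):dx=-1,dy=+4->D; (2,4):dx=-4,dy=+10->D; (2,5):dx=+4,dy=+6->C
  (2,6):dx=+2,dy=+9->C; (3,4):dx=-3,dy=+6->D; (3,5):dx=+5,dy=+2->C; (3,6):dx=+3,dy=+5->C
  (4,5):dx=+8,dy=-4->D; (4,6):dx=+6,dy=-1->D; (5,6):dx=-2,dy=+3->D
Step 2: C = 5, D = 10, total pairs = 15.
Step 3: tau = (C - D)/(n(n-1)/2) = (5 - 10)/15 = -0.333333.
Step 4: Exact two-sided p-value (enumerate n! = 720 permutations of y under H0): p = 0.469444.
Step 5: alpha = 0.05. fail to reject H0.

tau_b = -0.3333 (C=5, D=10), p = 0.469444, fail to reject H0.


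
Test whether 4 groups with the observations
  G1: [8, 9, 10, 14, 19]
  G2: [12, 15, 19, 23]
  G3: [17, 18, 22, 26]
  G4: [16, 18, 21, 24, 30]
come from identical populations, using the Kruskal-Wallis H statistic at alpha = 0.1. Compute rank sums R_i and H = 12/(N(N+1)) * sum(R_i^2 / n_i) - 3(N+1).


Step 1: Combine all N = 18 observations and assign midranks.
sorted (value, group, rank): (8,G1,1), (9,G1,2), (10,G1,3), (12,G2,4), (14,G1,5), (15,G2,6), (16,G4,7), (17,G3,8), (18,G3,9.5), (18,G4,9.5), (19,G1,11.5), (19,G2,11.5), (21,G4,13), (22,G3,14), (23,G2,15), (24,G4,16), (26,G3,17), (30,G4,18)
Step 2: Sum ranks within each group.
R_1 = 22.5 (n_1 = 5)
R_2 = 36.5 (n_2 = 4)
R_3 = 48.5 (n_3 = 4)
R_4 = 63.5 (n_4 = 5)
Step 3: H = 12/(N(N+1)) * sum(R_i^2/n_i) - 3(N+1)
     = 12/(18*19) * (22.5^2/5 + 36.5^2/4 + 48.5^2/4 + 63.5^2/5) - 3*19
     = 0.035088 * 1828.83 - 57
     = 7.169298.
Step 4: Ties present; correction factor C = 1 - 12/(18^3 - 18) = 0.997936. Corrected H = 7.169298 / 0.997936 = 7.184126.
Step 5: Under H0, H ~ chi^2(3); p-value = 0.066255.
Step 6: alpha = 0.1. reject H0.

H = 7.1841, df = 3, p = 0.066255, reject H0.


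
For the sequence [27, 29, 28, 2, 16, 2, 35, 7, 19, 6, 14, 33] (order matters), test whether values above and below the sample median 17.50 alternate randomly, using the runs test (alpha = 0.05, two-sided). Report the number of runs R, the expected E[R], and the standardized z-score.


Step 1: Compute median = 17.50; label A = above, B = below.
Labels in order: AAABBBABABBA  (n_A = 6, n_B = 6)
Step 2: Count runs R = 7.
Step 3: Under H0 (random ordering), E[R] = 2*n_A*n_B/(n_A+n_B) + 1 = 2*6*6/12 + 1 = 7.0000.
        Var[R] = 2*n_A*n_B*(2*n_A*n_B - n_A - n_B) / ((n_A+n_B)^2 * (n_A+n_B-1)) = 4320/1584 = 2.7273.
        SD[R] = 1.6514.
Step 4: R = E[R], so z = 0 with no continuity correction.
Step 5: Two-sided p-value via normal approximation = 2*(1 - Phi(|z|)) = 1.000000.
Step 6: alpha = 0.05. fail to reject H0.

R = 7, z = 0.0000, p = 1.000000, fail to reject H0.


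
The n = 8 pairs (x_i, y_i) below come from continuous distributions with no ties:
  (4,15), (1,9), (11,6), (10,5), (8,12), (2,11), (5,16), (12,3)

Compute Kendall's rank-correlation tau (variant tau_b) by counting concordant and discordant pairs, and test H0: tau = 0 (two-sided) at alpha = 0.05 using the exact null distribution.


Step 1: Enumerate the 28 unordered pairs (i,j) with i<j and classify each by sign(x_j-x_i) * sign(y_j-y_i).
  (1,2):dx=-3,dy=-6->C; (1,3):dx=+7,dy=-9->D; (1,4):dx=+6,dy=-10->D; (1,5):dx=+4,dy=-3->D
  (1,6):dx=-2,dy=-4->C; (1,7):dx=+1,dy=+1->C; (1,8):dx=+8,dy=-12->D; (2,3):dx=+10,dy=-3->D
  (2,4):dx=+9,dy=-4->D; (2,5):dx=+7,dy=+3->C; (2,6):dx=+1,dy=+2->C; (2,7):dx=+4,dy=+7->C
  (2,8):dx=+11,dy=-6->D; (3,4):dx=-1,dy=-1->C; (3,5):dx=-3,dy=+6->D; (3,6):dx=-9,dy=+5->D
  (3,7):dx=-6,dy=+10->D; (3,8):dx=+1,dy=-3->D; (4,5):dx=-2,dy=+7->D; (4,6):dx=-8,dy=+6->D
  (4,7):dx=-5,dy=+11->D; (4,8):dx=+2,dy=-2->D; (5,6):dx=-6,dy=-1->C; (5,7):dx=-3,dy=+4->D
  (5,8):dx=+4,dy=-9->D; (6,7):dx=+3,dy=+5->C; (6,8):dx=+10,dy=-8->D; (7,8):dx=+7,dy=-13->D
Step 2: C = 9, D = 19, total pairs = 28.
Step 3: tau = (C - D)/(n(n-1)/2) = (9 - 19)/28 = -0.357143.
Step 4: Exact two-sided p-value (enumerate n! = 40320 permutations of y under H0): p = 0.275099.
Step 5: alpha = 0.05. fail to reject H0.

tau_b = -0.3571 (C=9, D=19), p = 0.275099, fail to reject H0.


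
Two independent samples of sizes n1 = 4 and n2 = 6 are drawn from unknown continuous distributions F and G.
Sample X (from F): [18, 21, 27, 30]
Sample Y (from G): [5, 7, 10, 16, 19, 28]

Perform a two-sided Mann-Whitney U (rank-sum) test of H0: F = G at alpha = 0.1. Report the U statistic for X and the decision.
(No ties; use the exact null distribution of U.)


Step 1: Combine and sort all 10 observations; assign midranks.
sorted (value, group): (5,Y), (7,Y), (10,Y), (16,Y), (18,X), (19,Y), (21,X), (27,X), (28,Y), (30,X)
ranks: 5->1, 7->2, 10->3, 16->4, 18->5, 19->6, 21->7, 27->8, 28->9, 30->10
Step 2: Rank sum for X: R1 = 5 + 7 + 8 + 10 = 30.
Step 3: U_X = R1 - n1(n1+1)/2 = 30 - 4*5/2 = 30 - 10 = 20.
       U_Y = n1*n2 - U_X = 24 - 20 = 4.
Step 4: No ties, so the exact null distribution of U (based on enumerating the C(10,4) = 210 equally likely rank assignments) gives the two-sided p-value.
Step 5: p-value = 0.114286; compare to alpha = 0.1. fail to reject H0.

U_X = 20, p = 0.114286, fail to reject H0 at alpha = 0.1.


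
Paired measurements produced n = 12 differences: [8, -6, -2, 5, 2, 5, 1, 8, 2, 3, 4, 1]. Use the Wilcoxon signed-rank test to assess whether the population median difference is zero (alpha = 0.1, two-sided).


Step 1: Drop any zero differences (none here) and take |d_i|.
|d| = [8, 6, 2, 5, 2, 5, 1, 8, 2, 3, 4, 1]
Step 2: Midrank |d_i| (ties get averaged ranks).
ranks: |8|->11.5, |6|->10, |2|->4, |5|->8.5, |2|->4, |5|->8.5, |1|->1.5, |8|->11.5, |2|->4, |3|->6, |4|->7, |1|->1.5
Step 3: Attach original signs; sum ranks with positive sign and with negative sign.
W+ = 11.5 + 8.5 + 4 + 8.5 + 1.5 + 11.5 + 4 + 6 + 7 + 1.5 = 64
W- = 10 + 4 = 14
(Check: W+ + W- = 78 should equal n(n+1)/2 = 78.)
Step 4: Test statistic W = min(W+, W-) = 14.
Step 5: Ties in |d|, so use the tie-corrected normal approximation.
        E[W] = n(n+1)/4 = 12*13/4 = 39.
        Tie groups: |d|=1 (t=2), |d|=2 (t=3), |d|=5 (t=2), |d|=8 (t=2); sum(t^3 - t) = 42.
        Var[W] = n(n+1)(2n+1)/24 - sum(t^3-t)/48 = 3900/24 - 42/48 = 161.625.
        z = (W - E[W]) / sqrt(Var[W]) = (14 - 39) / 12.7132 = -1.9665.
        Two-sided p = 2*Phi(z) = 0.049245.
Step 6: alpha = 0.1. reject H0.

W+ = 64, W- = 14, W = min = 14, p = 0.049245, reject H0.


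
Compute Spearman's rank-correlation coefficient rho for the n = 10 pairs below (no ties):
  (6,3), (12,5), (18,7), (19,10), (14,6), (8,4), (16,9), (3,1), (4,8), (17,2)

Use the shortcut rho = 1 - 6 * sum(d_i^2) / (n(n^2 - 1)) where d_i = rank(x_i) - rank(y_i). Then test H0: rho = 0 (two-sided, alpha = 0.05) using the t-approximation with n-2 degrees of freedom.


Step 1: Rank x and y separately (midranks; no ties here).
rank(x): 6->3, 12->5, 18->9, 19->10, 14->6, 8->4, 16->7, 3->1, 4->2, 17->8
rank(y): 3->3, 5->5, 7->7, 10->10, 6->6, 4->4, 9->9, 1->1, 8->8, 2->2
Step 2: d_i = R_x(i) - R_y(i); compute d_i^2.
  (3-3)^2=0, (5-5)^2=0, (9-7)^2=4, (10-10)^2=0, (6-6)^2=0, (4-4)^2=0, (7-9)^2=4, (1-1)^2=0, (2-8)^2=36, (8-2)^2=36
sum(d^2) = 80.
Step 3: rho = 1 - 6*80 / (10*(10^2 - 1)) = 1 - 480/990 = 0.515152.
Step 4: Under H0, t = rho * sqrt((n-2)/(1-rho^2)) = 1.7000 ~ t(8).
Step 5: Two-sided p-value from the t-distribution with 8 df = 0.127553.
Step 6: alpha = 0.05. fail to reject H0.

rho = 0.5152, p = 0.127553, fail to reject H0 at alpha = 0.05.


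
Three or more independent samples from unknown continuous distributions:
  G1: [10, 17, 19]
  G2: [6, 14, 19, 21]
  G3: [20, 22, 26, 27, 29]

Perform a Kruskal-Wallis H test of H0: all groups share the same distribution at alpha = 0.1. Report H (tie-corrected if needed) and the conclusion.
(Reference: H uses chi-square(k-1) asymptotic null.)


Step 1: Combine all N = 12 observations and assign midranks.
sorted (value, group, rank): (6,G2,1), (10,G1,2), (14,G2,3), (17,G1,4), (19,G1,5.5), (19,G2,5.5), (20,G3,7), (21,G2,8), (22,G3,9), (26,G3,10), (27,G3,11), (29,G3,12)
Step 2: Sum ranks within each group.
R_1 = 11.5 (n_1 = 3)
R_2 = 17.5 (n_2 = 4)
R_3 = 49 (n_3 = 5)
Step 3: H = 12/(N(N+1)) * sum(R_i^2/n_i) - 3(N+1)
     = 12/(12*13) * (11.5^2/3 + 17.5^2/4 + 49^2/5) - 3*13
     = 0.076923 * 600.846 - 39
     = 7.218910.
Step 4: Ties present; correction factor C = 1 - 6/(12^3 - 12) = 0.996503. Corrected H = 7.218910 / 0.996503 = 7.244240.
Step 5: Under H0, H ~ chi^2(2); p-value = 0.026726.
Step 6: alpha = 0.1. reject H0.

H = 7.2442, df = 2, p = 0.026726, reject H0.


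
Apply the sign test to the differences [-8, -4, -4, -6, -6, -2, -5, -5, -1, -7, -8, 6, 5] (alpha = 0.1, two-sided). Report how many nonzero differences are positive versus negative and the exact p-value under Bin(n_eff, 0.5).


Step 1: Discard zero differences. Original n = 13; n_eff = number of nonzero differences = 13.
Nonzero differences (with sign): -8, -4, -4, -6, -6, -2, -5, -5, -1, -7, -8, +6, +5
Step 2: Count signs: positive = 2, negative = 11.
Step 3: Under H0: P(positive) = 0.5, so the number of positives S ~ Bin(13, 0.5).
Step 4: Two-sided exact p-value = sum of Bin(13,0.5) probabilities at or below the observed probability = 0.022461.
Step 5: alpha = 0.1. reject H0.

n_eff = 13, pos = 2, neg = 11, p = 0.022461, reject H0.


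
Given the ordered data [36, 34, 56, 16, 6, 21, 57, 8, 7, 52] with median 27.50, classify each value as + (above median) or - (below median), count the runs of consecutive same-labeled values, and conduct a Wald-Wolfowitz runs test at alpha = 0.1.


Step 1: Compute median = 27.50; label A = above, B = below.
Labels in order: AAABBBABBA  (n_A = 5, n_B = 5)
Step 2: Count runs R = 5.
Step 3: Under H0 (random ordering), E[R] = 2*n_A*n_B/(n_A+n_B) + 1 = 2*5*5/10 + 1 = 6.0000.
        Var[R] = 2*n_A*n_B*(2*n_A*n_B - n_A - n_B) / ((n_A+n_B)^2 * (n_A+n_B-1)) = 2000/900 = 2.2222.
        SD[R] = 1.4907.
Step 4: Continuity-corrected z = (R + 0.5 - E[R]) / SD[R] = (5 + 0.5 - 6.0000) / 1.4907 = -0.3354.
Step 5: Two-sided p-value via normal approximation = 2*(1 - Phi(|z|)) = 0.737316.
Step 6: alpha = 0.1. fail to reject H0.

R = 5, z = -0.3354, p = 0.737316, fail to reject H0.


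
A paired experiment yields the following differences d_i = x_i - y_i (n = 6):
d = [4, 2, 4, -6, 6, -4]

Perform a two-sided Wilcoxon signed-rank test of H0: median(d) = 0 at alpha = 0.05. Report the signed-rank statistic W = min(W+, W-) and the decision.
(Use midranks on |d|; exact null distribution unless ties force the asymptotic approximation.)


Step 1: Drop any zero differences (none here) and take |d_i|.
|d| = [4, 2, 4, 6, 6, 4]
Step 2: Midrank |d_i| (ties get averaged ranks).
ranks: |4|->3, |2|->1, |4|->3, |6|->5.5, |6|->5.5, |4|->3
Step 3: Attach original signs; sum ranks with positive sign and with negative sign.
W+ = 3 + 1 + 3 + 5.5 = 12.5
W- = 5.5 + 3 = 8.5
(Check: W+ + W- = 21 should equal n(n+1)/2 = 21.)
Step 4: Test statistic W = min(W+, W-) = 8.5.
Step 5: Ties in |d|, so use the tie-corrected normal approximation.
        E[W] = n(n+1)/4 = 6*7/4 = 10.5.
        Tie groups: |d|=4 (t=3), |d|=6 (t=2); sum(t^3 - t) = 30.
        Var[W] = n(n+1)(2n+1)/24 - sum(t^3-t)/48 = 546/24 - 30/48 = 22.125.
        z = (W - E[W]) / sqrt(Var[W]) = (8.5 - 10.5) / 4.7037 = -0.4252.
        Two-sided p = 2*Phi(z) = 0.670694.
Step 6: alpha = 0.05. fail to reject H0.

W+ = 12.5, W- = 8.5, W = min = 8.5, p = 0.670694, fail to reject H0.


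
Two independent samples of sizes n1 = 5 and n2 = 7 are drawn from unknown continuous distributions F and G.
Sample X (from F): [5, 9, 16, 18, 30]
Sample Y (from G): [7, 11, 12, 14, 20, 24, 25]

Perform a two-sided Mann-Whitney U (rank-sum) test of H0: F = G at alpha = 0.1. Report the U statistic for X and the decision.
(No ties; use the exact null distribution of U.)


Step 1: Combine and sort all 12 observations; assign midranks.
sorted (value, group): (5,X), (7,Y), (9,X), (11,Y), (12,Y), (14,Y), (16,X), (18,X), (20,Y), (24,Y), (25,Y), (30,X)
ranks: 5->1, 7->2, 9->3, 11->4, 12->5, 14->6, 16->7, 18->8, 20->9, 24->10, 25->11, 30->12
Step 2: Rank sum for X: R1 = 1 + 3 + 7 + 8 + 12 = 31.
Step 3: U_X = R1 - n1(n1+1)/2 = 31 - 5*6/2 = 31 - 15 = 16.
       U_Y = n1*n2 - U_X = 35 - 16 = 19.
Step 4: No ties, so the exact null distribution of U (based on enumerating the C(12,5) = 792 equally likely rank assignments) gives the two-sided p-value.
Step 5: p-value = 0.876263; compare to alpha = 0.1. fail to reject H0.

U_X = 16, p = 0.876263, fail to reject H0 at alpha = 0.1.


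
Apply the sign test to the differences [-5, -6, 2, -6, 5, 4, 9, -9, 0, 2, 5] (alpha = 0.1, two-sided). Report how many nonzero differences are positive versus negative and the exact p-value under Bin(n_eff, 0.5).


Step 1: Discard zero differences. Original n = 11; n_eff = number of nonzero differences = 10.
Nonzero differences (with sign): -5, -6, +2, -6, +5, +4, +9, -9, +2, +5
Step 2: Count signs: positive = 6, negative = 4.
Step 3: Under H0: P(positive) = 0.5, so the number of positives S ~ Bin(10, 0.5).
Step 4: Two-sided exact p-value = sum of Bin(10,0.5) probabilities at or below the observed probability = 0.753906.
Step 5: alpha = 0.1. fail to reject H0.

n_eff = 10, pos = 6, neg = 4, p = 0.753906, fail to reject H0.


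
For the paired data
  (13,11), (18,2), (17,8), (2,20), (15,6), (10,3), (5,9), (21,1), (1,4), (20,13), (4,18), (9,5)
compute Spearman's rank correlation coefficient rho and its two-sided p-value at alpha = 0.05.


Step 1: Rank x and y separately (midranks; no ties here).
rank(x): 13->7, 18->10, 17->9, 2->2, 15->8, 10->6, 5->4, 21->12, 1->1, 20->11, 4->3, 9->5
rank(y): 11->9, 2->2, 8->7, 20->12, 6->6, 3->3, 9->8, 1->1, 4->4, 13->10, 18->11, 5->5
Step 2: d_i = R_x(i) - R_y(i); compute d_i^2.
  (7-9)^2=4, (10-2)^2=64, (9-7)^2=4, (2-12)^2=100, (8-6)^2=4, (6-3)^2=9, (4-8)^2=16, (12-1)^2=121, (1-4)^2=9, (11-10)^2=1, (3-11)^2=64, (5-5)^2=0
sum(d^2) = 396.
Step 3: rho = 1 - 6*396 / (12*(12^2 - 1)) = 1 - 2376/1716 = -0.384615.
Step 4: Under H0, t = rho * sqrt((n-2)/(1-rho^2)) = -1.3176 ~ t(10).
Step 5: Two-sided p-value from the t-distribution with 10 df = 0.217020.
Step 6: alpha = 0.05. fail to reject H0.

rho = -0.3846, p = 0.217020, fail to reject H0 at alpha = 0.05.


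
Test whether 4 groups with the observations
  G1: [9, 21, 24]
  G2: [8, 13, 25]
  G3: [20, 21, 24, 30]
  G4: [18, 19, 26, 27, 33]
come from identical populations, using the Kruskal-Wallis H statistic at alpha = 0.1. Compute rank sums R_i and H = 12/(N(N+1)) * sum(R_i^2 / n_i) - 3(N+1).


Step 1: Combine all N = 15 observations and assign midranks.
sorted (value, group, rank): (8,G2,1), (9,G1,2), (13,G2,3), (18,G4,4), (19,G4,5), (20,G3,6), (21,G1,7.5), (21,G3,7.5), (24,G1,9.5), (24,G3,9.5), (25,G2,11), (26,G4,12), (27,G4,13), (30,G3,14), (33,G4,15)
Step 2: Sum ranks within each group.
R_1 = 19 (n_1 = 3)
R_2 = 15 (n_2 = 3)
R_3 = 37 (n_3 = 4)
R_4 = 49 (n_4 = 5)
Step 3: H = 12/(N(N+1)) * sum(R_i^2/n_i) - 3(N+1)
     = 12/(15*16) * (19^2/3 + 15^2/3 + 37^2/4 + 49^2/5) - 3*16
     = 0.050000 * 1017.78 - 48
     = 2.889167.
Step 4: Ties present; correction factor C = 1 - 12/(15^3 - 15) = 0.996429. Corrected H = 2.889167 / 0.996429 = 2.899522.
Step 5: Under H0, H ~ chi^2(3); p-value = 0.407378.
Step 6: alpha = 0.1. fail to reject H0.

H = 2.8995, df = 3, p = 0.407378, fail to reject H0.


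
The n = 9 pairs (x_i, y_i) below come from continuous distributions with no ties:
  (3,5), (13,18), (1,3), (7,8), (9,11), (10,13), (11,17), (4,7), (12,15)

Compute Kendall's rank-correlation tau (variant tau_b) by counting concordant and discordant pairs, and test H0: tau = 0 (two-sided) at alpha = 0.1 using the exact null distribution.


Step 1: Enumerate the 36 unordered pairs (i,j) with i<j and classify each by sign(x_j-x_i) * sign(y_j-y_i).
  (1,2):dx=+10,dy=+13->C; (1,3):dx=-2,dy=-2->C; (1,4):dx=+4,dy=+3->C; (1,5):dx=+6,dy=+6->C
  (1,6):dx=+7,dy=+8->C; (1,7):dx=+8,dy=+12->C; (1,8):dx=+1,dy=+2->C; (1,9):dx=+9,dy=+10->C
  (2,3):dx=-12,dy=-15->C; (2,4):dx=-6,dy=-10->C; (2,5):dx=-4,dy=-7->C; (2,6):dx=-3,dy=-5->C
  (2,7):dx=-2,dy=-1->C; (2,8):dx=-9,dy=-11->C; (2,9):dx=-1,dy=-3->C; (3,4):dx=+6,dy=+5->C
  (3,5):dx=+8,dy=+8->C; (3,6):dx=+9,dy=+10->C; (3,7):dx=+10,dy=+14->C; (3,8):dx=+3,dy=+4->C
  (3,9):dx=+11,dy=+12->C; (4,5):dx=+2,dy=+3->C; (4,6):dx=+3,dy=+5->C; (4,7):dx=+4,dy=+9->C
  (4,8):dx=-3,dy=-1->C; (4,9):dx=+5,dy=+7->C; (5,6):dx=+1,dy=+2->C; (5,7):dx=+2,dy=+6->C
  (5,8):dx=-5,dy=-4->C; (5,9):dx=+3,dy=+4->C; (6,7):dx=+1,dy=+4->C; (6,8):dx=-6,dy=-6->C
  (6,9):dx=+2,dy=+2->C; (7,8):dx=-7,dy=-10->C; (7,9):dx=+1,dy=-2->D; (8,9):dx=+8,dy=+8->C
Step 2: C = 35, D = 1, total pairs = 36.
Step 3: tau = (C - D)/(n(n-1)/2) = (35 - 1)/36 = 0.944444.
Step 4: Exact two-sided p-value (enumerate n! = 362880 permutations of y under H0): p = 0.000050.
Step 5: alpha = 0.1. reject H0.

tau_b = 0.9444 (C=35, D=1), p = 0.000050, reject H0.


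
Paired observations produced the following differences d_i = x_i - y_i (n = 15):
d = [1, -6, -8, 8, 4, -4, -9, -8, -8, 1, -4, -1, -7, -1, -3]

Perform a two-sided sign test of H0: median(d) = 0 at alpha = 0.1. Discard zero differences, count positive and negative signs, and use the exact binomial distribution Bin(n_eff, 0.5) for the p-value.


Step 1: Discard zero differences. Original n = 15; n_eff = number of nonzero differences = 15.
Nonzero differences (with sign): +1, -6, -8, +8, +4, -4, -9, -8, -8, +1, -4, -1, -7, -1, -3
Step 2: Count signs: positive = 4, negative = 11.
Step 3: Under H0: P(positive) = 0.5, so the number of positives S ~ Bin(15, 0.5).
Step 4: Two-sided exact p-value = sum of Bin(15,0.5) probabilities at or below the observed probability = 0.118469.
Step 5: alpha = 0.1. fail to reject H0.

n_eff = 15, pos = 4, neg = 11, p = 0.118469, fail to reject H0.


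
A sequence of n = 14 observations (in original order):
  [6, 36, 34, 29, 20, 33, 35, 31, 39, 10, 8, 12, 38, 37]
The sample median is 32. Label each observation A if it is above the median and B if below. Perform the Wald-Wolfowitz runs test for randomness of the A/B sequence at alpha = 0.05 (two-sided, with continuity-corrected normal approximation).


Step 1: Compute median = 32; label A = above, B = below.
Labels in order: BAABBAABABBBAA  (n_A = 7, n_B = 7)
Step 2: Count runs R = 8.
Step 3: Under H0 (random ordering), E[R] = 2*n_A*n_B/(n_A+n_B) + 1 = 2*7*7/14 + 1 = 8.0000.
        Var[R] = 2*n_A*n_B*(2*n_A*n_B - n_A - n_B) / ((n_A+n_B)^2 * (n_A+n_B-1)) = 8232/2548 = 3.2308.
        SD[R] = 1.7974.
Step 4: R = E[R], so z = 0 with no continuity correction.
Step 5: Two-sided p-value via normal approximation = 2*(1 - Phi(|z|)) = 1.000000.
Step 6: alpha = 0.05. fail to reject H0.

R = 8, z = 0.0000, p = 1.000000, fail to reject H0.


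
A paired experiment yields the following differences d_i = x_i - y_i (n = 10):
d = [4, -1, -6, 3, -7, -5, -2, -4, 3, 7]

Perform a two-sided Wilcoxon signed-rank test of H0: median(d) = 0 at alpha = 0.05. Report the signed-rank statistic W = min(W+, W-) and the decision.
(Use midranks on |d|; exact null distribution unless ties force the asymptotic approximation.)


Step 1: Drop any zero differences (none here) and take |d_i|.
|d| = [4, 1, 6, 3, 7, 5, 2, 4, 3, 7]
Step 2: Midrank |d_i| (ties get averaged ranks).
ranks: |4|->5.5, |1|->1, |6|->8, |3|->3.5, |7|->9.5, |5|->7, |2|->2, |4|->5.5, |3|->3.5, |7|->9.5
Step 3: Attach original signs; sum ranks with positive sign and with negative sign.
W+ = 5.5 + 3.5 + 3.5 + 9.5 = 22
W- = 1 + 8 + 9.5 + 7 + 2 + 5.5 = 33
(Check: W+ + W- = 55 should equal n(n+1)/2 = 55.)
Step 4: Test statistic W = min(W+, W-) = 22.
Step 5: Ties in |d|, so use the tie-corrected normal approximation.
        E[W] = n(n+1)/4 = 10*11/4 = 27.5.
        Tie groups: |d|=3 (t=2), |d|=4 (t=2), |d|=7 (t=2); sum(t^3 - t) = 18.
        Var[W] = n(n+1)(2n+1)/24 - sum(t^3-t)/48 = 2310/24 - 18/48 = 95.875.
        z = (W - E[W]) / sqrt(Var[W]) = (22 - 27.5) / 9.7916 = -0.5617.
        Two-sided p = 2*Phi(z) = 0.574316.
Step 6: alpha = 0.05. fail to reject H0.

W+ = 22, W- = 33, W = min = 22, p = 0.574316, fail to reject H0.


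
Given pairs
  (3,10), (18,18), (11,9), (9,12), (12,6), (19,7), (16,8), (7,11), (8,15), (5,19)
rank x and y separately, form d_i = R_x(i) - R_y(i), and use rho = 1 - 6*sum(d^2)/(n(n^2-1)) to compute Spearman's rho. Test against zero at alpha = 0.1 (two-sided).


Step 1: Rank x and y separately (midranks; no ties here).
rank(x): 3->1, 18->9, 11->6, 9->5, 12->7, 19->10, 16->8, 7->3, 8->4, 5->2
rank(y): 10->5, 18->9, 9->4, 12->7, 6->1, 7->2, 8->3, 11->6, 15->8, 19->10
Step 2: d_i = R_x(i) - R_y(i); compute d_i^2.
  (1-5)^2=16, (9-9)^2=0, (6-4)^2=4, (5-7)^2=4, (7-1)^2=36, (10-2)^2=64, (8-3)^2=25, (3-6)^2=9, (4-8)^2=16, (2-10)^2=64
sum(d^2) = 238.
Step 3: rho = 1 - 6*238 / (10*(10^2 - 1)) = 1 - 1428/990 = -0.442424.
Step 4: Under H0, t = rho * sqrt((n-2)/(1-rho^2)) = -1.3954 ~ t(8).
Step 5: Two-sided p-value from the t-distribution with 8 df = 0.200423.
Step 6: alpha = 0.1. fail to reject H0.

rho = -0.4424, p = 0.200423, fail to reject H0 at alpha = 0.1.


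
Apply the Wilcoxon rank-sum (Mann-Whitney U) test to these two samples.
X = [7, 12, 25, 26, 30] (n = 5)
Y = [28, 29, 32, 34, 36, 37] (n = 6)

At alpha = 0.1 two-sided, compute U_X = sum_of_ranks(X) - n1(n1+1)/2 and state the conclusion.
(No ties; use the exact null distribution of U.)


Step 1: Combine and sort all 11 observations; assign midranks.
sorted (value, group): (7,X), (12,X), (25,X), (26,X), (28,Y), (29,Y), (30,X), (32,Y), (34,Y), (36,Y), (37,Y)
ranks: 7->1, 12->2, 25->3, 26->4, 28->5, 29->6, 30->7, 32->8, 34->9, 36->10, 37->11
Step 2: Rank sum for X: R1 = 1 + 2 + 3 + 4 + 7 = 17.
Step 3: U_X = R1 - n1(n1+1)/2 = 17 - 5*6/2 = 17 - 15 = 2.
       U_Y = n1*n2 - U_X = 30 - 2 = 28.
Step 4: No ties, so the exact null distribution of U (based on enumerating the C(11,5) = 462 equally likely rank assignments) gives the two-sided p-value.
Step 5: p-value = 0.017316; compare to alpha = 0.1. reject H0.

U_X = 2, p = 0.017316, reject H0 at alpha = 0.1.


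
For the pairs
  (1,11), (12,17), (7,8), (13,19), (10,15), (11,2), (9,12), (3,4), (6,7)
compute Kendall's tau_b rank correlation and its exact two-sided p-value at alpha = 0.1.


Step 1: Enumerate the 36 unordered pairs (i,j) with i<j and classify each by sign(x_j-x_i) * sign(y_j-y_i).
  (1,2):dx=+11,dy=+6->C; (1,3):dx=+6,dy=-3->D; (1,4):dx=+12,dy=+8->C; (1,5):dx=+9,dy=+4->C
  (1,6):dx=+10,dy=-9->D; (1,7):dx=+8,dy=+1->C; (1,8):dx=+2,dy=-7->D; (1,9):dx=+5,dy=-4->D
  (2,3):dx=-5,dy=-9->C; (2,4):dx=+1,dy=+2->C; (2,5):dx=-2,dy=-2->C; (2,6):dx=-1,dy=-15->C
  (2,7):dx=-3,dy=-5->C; (2,8):dx=-9,dy=-13->C; (2,9):dx=-6,dy=-10->C; (3,4):dx=+6,dy=+11->C
  (3,5):dx=+3,dy=+7->C; (3,6):dx=+4,dy=-6->D; (3,7):dx=+2,dy=+4->C; (3,8):dx=-4,dy=-4->C
  (3,9):dx=-1,dy=-1->C; (4,5):dx=-3,dy=-4->C; (4,6):dx=-2,dy=-17->C; (4,7):dx=-4,dy=-7->C
  (4,8):dx=-10,dy=-15->C; (4,9):dx=-7,dy=-12->C; (5,6):dx=+1,dy=-13->D; (5,7):dx=-1,dy=-3->C
  (5,8):dx=-7,dy=-11->C; (5,9):dx=-4,dy=-8->C; (6,7):dx=-2,dy=+10->D; (6,8):dx=-8,dy=+2->D
  (6,9):dx=-5,dy=+5->D; (7,8):dx=-6,dy=-8->C; (7,9):dx=-3,dy=-5->C; (8,9):dx=+3,dy=+3->C
Step 2: C = 27, D = 9, total pairs = 36.
Step 3: tau = (C - D)/(n(n-1)/2) = (27 - 9)/36 = 0.500000.
Step 4: Exact two-sided p-value (enumerate n! = 362880 permutations of y under H0): p = 0.075176.
Step 5: alpha = 0.1. reject H0.

tau_b = 0.5000 (C=27, D=9), p = 0.075176, reject H0.


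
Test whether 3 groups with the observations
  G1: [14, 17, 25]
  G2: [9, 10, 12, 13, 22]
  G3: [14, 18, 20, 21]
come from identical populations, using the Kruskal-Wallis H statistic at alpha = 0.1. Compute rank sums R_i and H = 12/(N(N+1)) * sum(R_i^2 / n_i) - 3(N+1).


Step 1: Combine all N = 12 observations and assign midranks.
sorted (value, group, rank): (9,G2,1), (10,G2,2), (12,G2,3), (13,G2,4), (14,G1,5.5), (14,G3,5.5), (17,G1,7), (18,G3,8), (20,G3,9), (21,G3,10), (22,G2,11), (25,G1,12)
Step 2: Sum ranks within each group.
R_1 = 24.5 (n_1 = 3)
R_2 = 21 (n_2 = 5)
R_3 = 32.5 (n_3 = 4)
Step 3: H = 12/(N(N+1)) * sum(R_i^2/n_i) - 3(N+1)
     = 12/(12*13) * (24.5^2/3 + 21^2/5 + 32.5^2/4) - 3*13
     = 0.076923 * 552.346 - 39
     = 3.488141.
Step 4: Ties present; correction factor C = 1 - 6/(12^3 - 12) = 0.996503. Corrected H = 3.488141 / 0.996503 = 3.500380.
Step 5: Under H0, H ~ chi^2(2); p-value = 0.173741.
Step 6: alpha = 0.1. fail to reject H0.

H = 3.5004, df = 2, p = 0.173741, fail to reject H0.


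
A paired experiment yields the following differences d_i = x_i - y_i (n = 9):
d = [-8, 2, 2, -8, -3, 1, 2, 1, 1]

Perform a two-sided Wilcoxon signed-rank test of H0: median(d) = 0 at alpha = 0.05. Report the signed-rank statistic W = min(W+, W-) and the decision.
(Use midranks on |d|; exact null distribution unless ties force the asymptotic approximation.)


Step 1: Drop any zero differences (none here) and take |d_i|.
|d| = [8, 2, 2, 8, 3, 1, 2, 1, 1]
Step 2: Midrank |d_i| (ties get averaged ranks).
ranks: |8|->8.5, |2|->5, |2|->5, |8|->8.5, |3|->7, |1|->2, |2|->5, |1|->2, |1|->2
Step 3: Attach original signs; sum ranks with positive sign and with negative sign.
W+ = 5 + 5 + 2 + 5 + 2 + 2 = 21
W- = 8.5 + 8.5 + 7 = 24
(Check: W+ + W- = 45 should equal n(n+1)/2 = 45.)
Step 4: Test statistic W = min(W+, W-) = 21.
Step 5: Ties in |d|, so use the tie-corrected normal approximation.
        E[W] = n(n+1)/4 = 9*10/4 = 22.5.
        Tie groups: |d|=1 (t=3), |d|=2 (t=3), |d|=8 (t=2); sum(t^3 - t) = 54.
        Var[W] = n(n+1)(2n+1)/24 - sum(t^3-t)/48 = 1710/24 - 54/48 = 70.125.
        z = (W - E[W]) / sqrt(Var[W]) = (21 - 22.5) / 8.3741 = -0.1791.
        Two-sided p = 2*Phi(z) = 0.857840.
Step 6: alpha = 0.05. fail to reject H0.

W+ = 21, W- = 24, W = min = 21, p = 0.857840, fail to reject H0.


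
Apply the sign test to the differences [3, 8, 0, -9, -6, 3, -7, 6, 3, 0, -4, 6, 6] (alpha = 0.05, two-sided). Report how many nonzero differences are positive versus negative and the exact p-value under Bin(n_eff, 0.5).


Step 1: Discard zero differences. Original n = 13; n_eff = number of nonzero differences = 11.
Nonzero differences (with sign): +3, +8, -9, -6, +3, -7, +6, +3, -4, +6, +6
Step 2: Count signs: positive = 7, negative = 4.
Step 3: Under H0: P(positive) = 0.5, so the number of positives S ~ Bin(11, 0.5).
Step 4: Two-sided exact p-value = sum of Bin(11,0.5) probabilities at or below the observed probability = 0.548828.
Step 5: alpha = 0.05. fail to reject H0.

n_eff = 11, pos = 7, neg = 4, p = 0.548828, fail to reject H0.


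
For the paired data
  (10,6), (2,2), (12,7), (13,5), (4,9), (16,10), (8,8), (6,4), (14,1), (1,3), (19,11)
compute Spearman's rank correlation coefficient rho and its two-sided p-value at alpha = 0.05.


Step 1: Rank x and y separately (midranks; no ties here).
rank(x): 10->6, 2->2, 12->7, 13->8, 4->3, 16->10, 8->5, 6->4, 14->9, 1->1, 19->11
rank(y): 6->6, 2->2, 7->7, 5->5, 9->9, 10->10, 8->8, 4->4, 1->1, 3->3, 11->11
Step 2: d_i = R_x(i) - R_y(i); compute d_i^2.
  (6-6)^2=0, (2-2)^2=0, (7-7)^2=0, (8-5)^2=9, (3-9)^2=36, (10-10)^2=0, (5-8)^2=9, (4-4)^2=0, (9-1)^2=64, (1-3)^2=4, (11-11)^2=0
sum(d^2) = 122.
Step 3: rho = 1 - 6*122 / (11*(11^2 - 1)) = 1 - 732/1320 = 0.445455.
Step 4: Under H0, t = rho * sqrt((n-2)/(1-rho^2)) = 1.4926 ~ t(9).
Step 5: Two-sided p-value from the t-distribution with 9 df = 0.169733.
Step 6: alpha = 0.05. fail to reject H0.

rho = 0.4455, p = 0.169733, fail to reject H0 at alpha = 0.05.


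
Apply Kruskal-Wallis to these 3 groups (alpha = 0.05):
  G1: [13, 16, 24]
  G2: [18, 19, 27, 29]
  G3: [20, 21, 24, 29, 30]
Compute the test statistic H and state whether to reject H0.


Step 1: Combine all N = 12 observations and assign midranks.
sorted (value, group, rank): (13,G1,1), (16,G1,2), (18,G2,3), (19,G2,4), (20,G3,5), (21,G3,6), (24,G1,7.5), (24,G3,7.5), (27,G2,9), (29,G2,10.5), (29,G3,10.5), (30,G3,12)
Step 2: Sum ranks within each group.
R_1 = 10.5 (n_1 = 3)
R_2 = 26.5 (n_2 = 4)
R_3 = 41 (n_3 = 5)
Step 3: H = 12/(N(N+1)) * sum(R_i^2/n_i) - 3(N+1)
     = 12/(12*13) * (10.5^2/3 + 26.5^2/4 + 41^2/5) - 3*13
     = 0.076923 * 548.513 - 39
     = 3.193269.
Step 4: Ties present; correction factor C = 1 - 12/(12^3 - 12) = 0.993007. Corrected H = 3.193269 / 0.993007 = 3.215757.
Step 5: Under H0, H ~ chi^2(2); p-value = 0.200312.
Step 6: alpha = 0.05. fail to reject H0.

H = 3.2158, df = 2, p = 0.200312, fail to reject H0.


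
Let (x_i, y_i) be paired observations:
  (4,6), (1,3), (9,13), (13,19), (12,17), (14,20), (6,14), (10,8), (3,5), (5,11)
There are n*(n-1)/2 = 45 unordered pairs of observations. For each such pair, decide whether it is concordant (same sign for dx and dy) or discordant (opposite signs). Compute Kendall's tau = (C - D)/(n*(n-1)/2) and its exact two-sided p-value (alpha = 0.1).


Step 1: Enumerate the 45 unordered pairs (i,j) with i<j and classify each by sign(x_j-x_i) * sign(y_j-y_i).
  (1,2):dx=-3,dy=-3->C; (1,3):dx=+5,dy=+7->C; (1,4):dx=+9,dy=+13->C; (1,5):dx=+8,dy=+11->C
  (1,6):dx=+10,dy=+14->C; (1,7):dx=+2,dy=+8->C; (1,8):dx=+6,dy=+2->C; (1,9):dx=-1,dy=-1->C
  (1,10):dx=+1,dy=+5->C; (2,3):dx=+8,dy=+10->C; (2,4):dx=+12,dy=+16->C; (2,5):dx=+11,dy=+14->C
  (2,6):dx=+13,dy=+17->C; (2,7):dx=+5,dy=+11->C; (2,8):dx=+9,dy=+5->C; (2,9):dx=+2,dy=+2->C
  (2,10):dx=+4,dy=+8->C; (3,4):dx=+4,dy=+6->C; (3,5):dx=+3,dy=+4->C; (3,6):dx=+5,dy=+7->C
  (3,7):dx=-3,dy=+1->D; (3,8):dx=+1,dy=-5->D; (3,9):dx=-6,dy=-8->C; (3,10):dx=-4,dy=-2->C
  (4,5):dx=-1,dy=-2->C; (4,6):dx=+1,dy=+1->C; (4,7):dx=-7,dy=-5->C; (4,8):dx=-3,dy=-11->C
  (4,9):dx=-10,dy=-14->C; (4,10):dx=-8,dy=-8->C; (5,6):dx=+2,dy=+3->C; (5,7):dx=-6,dy=-3->C
  (5,8):dx=-2,dy=-9->C; (5,9):dx=-9,dy=-12->C; (5,10):dx=-7,dy=-6->C; (6,7):dx=-8,dy=-6->C
  (6,8):dx=-4,dy=-12->C; (6,9):dx=-11,dy=-15->C; (6,10):dx=-9,dy=-9->C; (7,8):dx=+4,dy=-6->D
  (7,9):dx=-3,dy=-9->C; (7,10):dx=-1,dy=-3->C; (8,9):dx=-7,dy=-3->C; (8,10):dx=-5,dy=+3->D
  (9,10):dx=+2,dy=+6->C
Step 2: C = 41, D = 4, total pairs = 45.
Step 3: tau = (C - D)/(n(n-1)/2) = (41 - 4)/45 = 0.822222.
Step 4: Exact two-sided p-value (enumerate n! = 3628800 permutations of y under H0): p = 0.000358.
Step 5: alpha = 0.1. reject H0.

tau_b = 0.8222 (C=41, D=4), p = 0.000358, reject H0.


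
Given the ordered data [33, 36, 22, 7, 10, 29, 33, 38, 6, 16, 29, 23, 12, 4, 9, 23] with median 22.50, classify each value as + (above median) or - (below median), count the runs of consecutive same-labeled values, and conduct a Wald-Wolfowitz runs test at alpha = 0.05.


Step 1: Compute median = 22.50; label A = above, B = below.
Labels in order: AABBBAAABBAABBBA  (n_A = 8, n_B = 8)
Step 2: Count runs R = 7.
Step 3: Under H0 (random ordering), E[R] = 2*n_A*n_B/(n_A+n_B) + 1 = 2*8*8/16 + 1 = 9.0000.
        Var[R] = 2*n_A*n_B*(2*n_A*n_B - n_A - n_B) / ((n_A+n_B)^2 * (n_A+n_B-1)) = 14336/3840 = 3.7333.
        SD[R] = 1.9322.
Step 4: Continuity-corrected z = (R + 0.5 - E[R]) / SD[R] = (7 + 0.5 - 9.0000) / 1.9322 = -0.7763.
Step 5: Two-sided p-value via normal approximation = 2*(1 - Phi(|z|)) = 0.437558.
Step 6: alpha = 0.05. fail to reject H0.

R = 7, z = -0.7763, p = 0.437558, fail to reject H0.


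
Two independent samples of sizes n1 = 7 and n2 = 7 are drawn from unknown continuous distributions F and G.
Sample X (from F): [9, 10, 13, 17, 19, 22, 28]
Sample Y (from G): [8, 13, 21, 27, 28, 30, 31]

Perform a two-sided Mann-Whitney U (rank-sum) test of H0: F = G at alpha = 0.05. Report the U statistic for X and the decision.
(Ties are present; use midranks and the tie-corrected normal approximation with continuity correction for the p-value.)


Step 1: Combine and sort all 14 observations; assign midranks.
sorted (value, group): (8,Y), (9,X), (10,X), (13,X), (13,Y), (17,X), (19,X), (21,Y), (22,X), (27,Y), (28,X), (28,Y), (30,Y), (31,Y)
ranks: 8->1, 9->2, 10->3, 13->4.5, 13->4.5, 17->6, 19->7, 21->8, 22->9, 27->10, 28->11.5, 28->11.5, 30->13, 31->14
Step 2: Rank sum for X: R1 = 2 + 3 + 4.5 + 6 + 7 + 9 + 11.5 = 43.
Step 3: U_X = R1 - n1(n1+1)/2 = 43 - 7*8/2 = 43 - 28 = 15.
       U_Y = n1*n2 - U_X = 49 - 15 = 34.
Step 4: Ties are present, so use the tie-corrected normal approximation (with continuity correction) for the p-value.
Step 5: p-value = 0.249110; compare to alpha = 0.05. fail to reject H0.

U_X = 15, p = 0.249110, fail to reject H0 at alpha = 0.05.


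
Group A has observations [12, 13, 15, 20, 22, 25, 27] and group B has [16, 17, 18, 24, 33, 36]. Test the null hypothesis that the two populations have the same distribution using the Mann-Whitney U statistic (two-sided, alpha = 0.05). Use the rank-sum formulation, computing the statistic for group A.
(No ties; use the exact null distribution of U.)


Step 1: Combine and sort all 13 observations; assign midranks.
sorted (value, group): (12,X), (13,X), (15,X), (16,Y), (17,Y), (18,Y), (20,X), (22,X), (24,Y), (25,X), (27,X), (33,Y), (36,Y)
ranks: 12->1, 13->2, 15->3, 16->4, 17->5, 18->6, 20->7, 22->8, 24->9, 25->10, 27->11, 33->12, 36->13
Step 2: Rank sum for X: R1 = 1 + 2 + 3 + 7 + 8 + 10 + 11 = 42.
Step 3: U_X = R1 - n1(n1+1)/2 = 42 - 7*8/2 = 42 - 28 = 14.
       U_Y = n1*n2 - U_X = 42 - 14 = 28.
Step 4: No ties, so the exact null distribution of U (based on enumerating the C(13,7) = 1716 equally likely rank assignments) gives the two-sided p-value.
Step 5: p-value = 0.365967; compare to alpha = 0.05. fail to reject H0.

U_X = 14, p = 0.365967, fail to reject H0 at alpha = 0.05.


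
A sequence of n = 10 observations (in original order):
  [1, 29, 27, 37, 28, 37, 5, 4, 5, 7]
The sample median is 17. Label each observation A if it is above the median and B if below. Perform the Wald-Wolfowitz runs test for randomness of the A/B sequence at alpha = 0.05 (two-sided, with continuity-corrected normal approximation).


Step 1: Compute median = 17; label A = above, B = below.
Labels in order: BAAAAABBBB  (n_A = 5, n_B = 5)
Step 2: Count runs R = 3.
Step 3: Under H0 (random ordering), E[R] = 2*n_A*n_B/(n_A+n_B) + 1 = 2*5*5/10 + 1 = 6.0000.
        Var[R] = 2*n_A*n_B*(2*n_A*n_B - n_A - n_B) / ((n_A+n_B)^2 * (n_A+n_B-1)) = 2000/900 = 2.2222.
        SD[R] = 1.4907.
Step 4: Continuity-corrected z = (R + 0.5 - E[R]) / SD[R] = (3 + 0.5 - 6.0000) / 1.4907 = -1.6771.
Step 5: Two-sided p-value via normal approximation = 2*(1 - Phi(|z|)) = 0.093533.
Step 6: alpha = 0.05. fail to reject H0.

R = 3, z = -1.6771, p = 0.093533, fail to reject H0.


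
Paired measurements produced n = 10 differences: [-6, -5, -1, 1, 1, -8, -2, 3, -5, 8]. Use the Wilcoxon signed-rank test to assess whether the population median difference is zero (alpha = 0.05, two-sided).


Step 1: Drop any zero differences (none here) and take |d_i|.
|d| = [6, 5, 1, 1, 1, 8, 2, 3, 5, 8]
Step 2: Midrank |d_i| (ties get averaged ranks).
ranks: |6|->8, |5|->6.5, |1|->2, |1|->2, |1|->2, |8|->9.5, |2|->4, |3|->5, |5|->6.5, |8|->9.5
Step 3: Attach original signs; sum ranks with positive sign and with negative sign.
W+ = 2 + 2 + 5 + 9.5 = 18.5
W- = 8 + 6.5 + 2 + 9.5 + 4 + 6.5 = 36.5
(Check: W+ + W- = 55 should equal n(n+1)/2 = 55.)
Step 4: Test statistic W = min(W+, W-) = 18.5.
Step 5: Ties in |d|, so use the tie-corrected normal approximation.
        E[W] = n(n+1)/4 = 10*11/4 = 27.5.
        Tie groups: |d|=1 (t=3), |d|=5 (t=2), |d|=8 (t=2); sum(t^3 - t) = 36.
        Var[W] = n(n+1)(2n+1)/24 - sum(t^3-t)/48 = 2310/24 - 36/48 = 95.5.
        z = (W - E[W]) / sqrt(Var[W]) = (18.5 - 27.5) / 9.7724 = -0.9210.
        Two-sided p = 2*Phi(z) = 0.357071.
Step 6: alpha = 0.05. fail to reject H0.

W+ = 18.5, W- = 36.5, W = min = 18.5, p = 0.357071, fail to reject H0.


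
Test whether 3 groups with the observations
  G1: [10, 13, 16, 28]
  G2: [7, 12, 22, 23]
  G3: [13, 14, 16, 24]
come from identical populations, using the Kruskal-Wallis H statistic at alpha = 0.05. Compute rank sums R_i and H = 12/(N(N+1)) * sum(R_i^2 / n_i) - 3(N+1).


Step 1: Combine all N = 12 observations and assign midranks.
sorted (value, group, rank): (7,G2,1), (10,G1,2), (12,G2,3), (13,G1,4.5), (13,G3,4.5), (14,G3,6), (16,G1,7.5), (16,G3,7.5), (22,G2,9), (23,G2,10), (24,G3,11), (28,G1,12)
Step 2: Sum ranks within each group.
R_1 = 26 (n_1 = 4)
R_2 = 23 (n_2 = 4)
R_3 = 29 (n_3 = 4)
Step 3: H = 12/(N(N+1)) * sum(R_i^2/n_i) - 3(N+1)
     = 12/(12*13) * (26^2/4 + 23^2/4 + 29^2/4) - 3*13
     = 0.076923 * 511.5 - 39
     = 0.346154.
Step 4: Ties present; correction factor C = 1 - 12/(12^3 - 12) = 0.993007. Corrected H = 0.346154 / 0.993007 = 0.348592.
Step 5: Under H0, H ~ chi^2(2); p-value = 0.840048.
Step 6: alpha = 0.05. fail to reject H0.

H = 0.3486, df = 2, p = 0.840048, fail to reject H0.


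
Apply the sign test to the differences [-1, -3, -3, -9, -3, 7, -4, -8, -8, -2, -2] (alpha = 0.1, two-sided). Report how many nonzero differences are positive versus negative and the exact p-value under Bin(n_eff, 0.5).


Step 1: Discard zero differences. Original n = 11; n_eff = number of nonzero differences = 11.
Nonzero differences (with sign): -1, -3, -3, -9, -3, +7, -4, -8, -8, -2, -2
Step 2: Count signs: positive = 1, negative = 10.
Step 3: Under H0: P(positive) = 0.5, so the number of positives S ~ Bin(11, 0.5).
Step 4: Two-sided exact p-value = sum of Bin(11,0.5) probabilities at or below the observed probability = 0.011719.
Step 5: alpha = 0.1. reject H0.

n_eff = 11, pos = 1, neg = 10, p = 0.011719, reject H0.


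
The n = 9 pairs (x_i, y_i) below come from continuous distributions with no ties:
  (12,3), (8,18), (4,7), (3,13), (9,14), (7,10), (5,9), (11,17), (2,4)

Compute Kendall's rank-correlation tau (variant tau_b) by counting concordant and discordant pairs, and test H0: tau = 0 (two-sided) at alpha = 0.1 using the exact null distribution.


Step 1: Enumerate the 36 unordered pairs (i,j) with i<j and classify each by sign(x_j-x_i) * sign(y_j-y_i).
  (1,2):dx=-4,dy=+15->D; (1,3):dx=-8,dy=+4->D; (1,4):dx=-9,dy=+10->D; (1,5):dx=-3,dy=+11->D
  (1,6):dx=-5,dy=+7->D; (1,7):dx=-7,dy=+6->D; (1,8):dx=-1,dy=+14->D; (1,9):dx=-10,dy=+1->D
  (2,3):dx=-4,dy=-11->C; (2,4):dx=-5,dy=-5->C; (2,5):dx=+1,dy=-4->D; (2,6):dx=-1,dy=-8->C
  (2,7):dx=-3,dy=-9->C; (2,8):dx=+3,dy=-1->D; (2,9):dx=-6,dy=-14->C; (3,4):dx=-1,dy=+6->D
  (3,5):dx=+5,dy=+7->C; (3,6):dx=+3,dy=+3->C; (3,7):dx=+1,dy=+2->C; (3,8):dx=+7,dy=+10->C
  (3,9):dx=-2,dy=-3->C; (4,5):dx=+6,dy=+1->C; (4,6):dx=+4,dy=-3->D; (4,7):dx=+2,dy=-4->D
  (4,8):dx=+8,dy=+4->C; (4,9):dx=-1,dy=-9->C; (5,6):dx=-2,dy=-4->C; (5,7):dx=-4,dy=-5->C
  (5,8):dx=+2,dy=+3->C; (5,9):dx=-7,dy=-10->C; (6,7):dx=-2,dy=-1->C; (6,8):dx=+4,dy=+7->C
  (6,9):dx=-5,dy=-6->C; (7,8):dx=+6,dy=+8->C; (7,9):dx=-3,dy=-5->C; (8,9):dx=-9,dy=-13->C
Step 2: C = 23, D = 13, total pairs = 36.
Step 3: tau = (C - D)/(n(n-1)/2) = (23 - 13)/36 = 0.277778.
Step 4: Exact two-sided p-value (enumerate n! = 362880 permutations of y under H0): p = 0.358488.
Step 5: alpha = 0.1. fail to reject H0.

tau_b = 0.2778 (C=23, D=13), p = 0.358488, fail to reject H0.


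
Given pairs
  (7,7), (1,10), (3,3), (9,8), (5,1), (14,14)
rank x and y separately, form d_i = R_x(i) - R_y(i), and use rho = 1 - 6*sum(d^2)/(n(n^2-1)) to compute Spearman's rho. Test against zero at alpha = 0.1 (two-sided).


Step 1: Rank x and y separately (midranks; no ties here).
rank(x): 7->4, 1->1, 3->2, 9->5, 5->3, 14->6
rank(y): 7->3, 10->5, 3->2, 8->4, 1->1, 14->6
Step 2: d_i = R_x(i) - R_y(i); compute d_i^2.
  (4-3)^2=1, (1-5)^2=16, (2-2)^2=0, (5-4)^2=1, (3-1)^2=4, (6-6)^2=0
sum(d^2) = 22.
Step 3: rho = 1 - 6*22 / (6*(6^2 - 1)) = 1 - 132/210 = 0.371429.
Step 4: Under H0, t = rho * sqrt((n-2)/(1-rho^2)) = 0.8001 ~ t(4).
Step 5: Two-sided p-value from the t-distribution with 4 df = 0.468478.
Step 6: alpha = 0.1. fail to reject H0.

rho = 0.3714, p = 0.468478, fail to reject H0 at alpha = 0.1.


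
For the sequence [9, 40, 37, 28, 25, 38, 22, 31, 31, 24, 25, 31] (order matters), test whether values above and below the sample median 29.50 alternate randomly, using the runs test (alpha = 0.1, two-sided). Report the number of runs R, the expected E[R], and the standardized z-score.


Step 1: Compute median = 29.50; label A = above, B = below.
Labels in order: BAABBABAABBA  (n_A = 6, n_B = 6)
Step 2: Count runs R = 8.
Step 3: Under H0 (random ordering), E[R] = 2*n_A*n_B/(n_A+n_B) + 1 = 2*6*6/12 + 1 = 7.0000.
        Var[R] = 2*n_A*n_B*(2*n_A*n_B - n_A - n_B) / ((n_A+n_B)^2 * (n_A+n_B-1)) = 4320/1584 = 2.7273.
        SD[R] = 1.6514.
Step 4: Continuity-corrected z = (R - 0.5 - E[R]) / SD[R] = (8 - 0.5 - 7.0000) / 1.6514 = 0.3028.
Step 5: Two-sided p-value via normal approximation = 2*(1 - Phi(|z|)) = 0.762069.
Step 6: alpha = 0.1. fail to reject H0.

R = 8, z = 0.3028, p = 0.762069, fail to reject H0.
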